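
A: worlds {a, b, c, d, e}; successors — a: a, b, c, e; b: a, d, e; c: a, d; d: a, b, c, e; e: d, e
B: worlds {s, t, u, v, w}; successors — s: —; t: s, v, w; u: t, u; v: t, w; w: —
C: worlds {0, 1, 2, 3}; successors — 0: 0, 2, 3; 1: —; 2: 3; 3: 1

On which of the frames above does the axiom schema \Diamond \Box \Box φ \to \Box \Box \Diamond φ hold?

The schema corresponds to a generalized confluence (Geach) condition: \forall x \forall y \forall z ((xRy \wedge x R^2 z) \to \exists w (y R^2 w \wedge zRw)).
A: condition met.
B: fails — tRs, tR²t but no w* with sR²w* and tRw*.
C: fails — 0R0, 0R²1 but no w with 0R²w and 1Rw.

A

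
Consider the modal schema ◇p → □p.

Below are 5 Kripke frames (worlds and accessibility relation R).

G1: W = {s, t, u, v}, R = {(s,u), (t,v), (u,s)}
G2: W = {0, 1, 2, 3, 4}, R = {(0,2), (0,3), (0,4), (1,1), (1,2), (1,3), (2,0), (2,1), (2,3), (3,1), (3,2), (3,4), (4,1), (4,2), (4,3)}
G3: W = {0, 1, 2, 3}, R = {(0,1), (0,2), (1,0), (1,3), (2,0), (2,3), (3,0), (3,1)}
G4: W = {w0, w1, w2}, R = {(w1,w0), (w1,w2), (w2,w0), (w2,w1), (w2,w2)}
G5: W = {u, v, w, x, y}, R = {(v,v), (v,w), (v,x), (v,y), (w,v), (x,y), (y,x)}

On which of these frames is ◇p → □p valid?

Frame correspondent (Sahlqvist): ∀x ∀y ∀z (Rxy ∧ Rxz → y = z) — i.e. partial functionality.
G1: satisfies the condition.
G2: fails — 0 sees both 2 and 3.
G3: fails — 0 sees both 1 and 2.
G4: fails — w1 sees both w0 and w2.
G5: fails — v sees both v and w.
Valid on: G1.

G1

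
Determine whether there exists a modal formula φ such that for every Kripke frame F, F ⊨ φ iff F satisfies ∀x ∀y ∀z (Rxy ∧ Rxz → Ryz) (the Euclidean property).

Definable; ◇p → □◇p defines it

Yes: it is the Euclidean property, defined by the 5 schema ◇p → □◇p.
Suppose ◇p→□◇p is valid. Take Rxy, Rxz and set V(p)={y}. Then ◇p at x, so □◇p at x, so ◇p at z, so some w with Rzw has p; w=y, i.e. Rzy. By symmetry of the argument, Ryz.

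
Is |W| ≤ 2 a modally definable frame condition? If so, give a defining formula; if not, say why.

Any modally definable frame class is closed under disjoint unions.
Any modal formula valid on each of 3 disjoint one-world frames is valid on their disjoint union (validity is preserved under disjoint unions). Each one-world frame has |W|=1≤2, but the union has |W|=3.
Hence having at most 2 worlds is not modally definable.

Not modally definable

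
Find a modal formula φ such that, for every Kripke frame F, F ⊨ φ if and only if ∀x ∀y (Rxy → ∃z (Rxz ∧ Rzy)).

A defining formula is □□p → □p (the C4 axiom).
Suppose □□p→□p is valid. Take Rxy and set V(p)={w : xR²w}. Then □□p at x, so □p at x, so p at y, i.e. ∃z(Rxz∧Rzy).

□□p → □p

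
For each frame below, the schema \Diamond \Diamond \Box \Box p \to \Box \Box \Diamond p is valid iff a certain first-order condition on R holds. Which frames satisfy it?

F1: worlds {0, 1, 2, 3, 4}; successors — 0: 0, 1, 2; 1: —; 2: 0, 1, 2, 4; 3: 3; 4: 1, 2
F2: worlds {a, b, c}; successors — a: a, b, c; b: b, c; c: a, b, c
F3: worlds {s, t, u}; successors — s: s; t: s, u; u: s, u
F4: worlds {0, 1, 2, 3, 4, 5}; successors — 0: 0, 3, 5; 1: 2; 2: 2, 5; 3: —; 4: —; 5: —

F2, F3

Frame correspondent (Sahlqvist): \forall x \forall y \forall z ((x R^2 y \wedge x R^2 z) \to \exists w (y R^2 w \wedge zRw)) — i.e. a generalized confluence (Geach) condition.
F1: fails — 0R²0, 0R²1 but no w with 0R²w and 1Rw.
F2: satisfies the condition.
F3: satisfies the condition.
F4: fails — 0R²0, 0R²3 but no w with 0R²w and 3Rw.
Valid on: F2, F3.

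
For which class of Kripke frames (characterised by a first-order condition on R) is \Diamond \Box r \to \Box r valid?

Equivalently (dual form): ◇r → □◇r.
Suppose ◇r→□◇r is valid. Take Rxy, Rxz and set V(r)={y}. Then ◇r at x, so □◇r at x, so ◇r at z, so some w with Rzw has r; w=y, i.e. Rzy. By symmetry of the argument, Ryz.
Conversely, any frame satisfying \forall x \forall y \forall z (Rxy \wedge Rxz \to Ryz) validates the schema.
So the correspondent is the Euclidean property.

the Euclidean property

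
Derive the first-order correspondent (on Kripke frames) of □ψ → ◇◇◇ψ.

∀x ∃w (xRw ∧ xR³w)

This is a Sahlqvist (Geach-type) schema ◇^0□^1ψ → □^0◇^3ψ.
First-order correspondent: ∀x ∃w (xRw ∧ xR³w).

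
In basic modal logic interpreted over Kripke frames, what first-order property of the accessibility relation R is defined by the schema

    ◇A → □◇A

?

Suppose ◇A→□◇A is valid. Take Rxy, Rxz and set V(A)={y}. Then ◇A at x, so □◇A at x, so ◇A at z, so some w with Rzw has A; w=y, i.e. Rzy. By symmetry of the argument, Ryz.

The Euclidean property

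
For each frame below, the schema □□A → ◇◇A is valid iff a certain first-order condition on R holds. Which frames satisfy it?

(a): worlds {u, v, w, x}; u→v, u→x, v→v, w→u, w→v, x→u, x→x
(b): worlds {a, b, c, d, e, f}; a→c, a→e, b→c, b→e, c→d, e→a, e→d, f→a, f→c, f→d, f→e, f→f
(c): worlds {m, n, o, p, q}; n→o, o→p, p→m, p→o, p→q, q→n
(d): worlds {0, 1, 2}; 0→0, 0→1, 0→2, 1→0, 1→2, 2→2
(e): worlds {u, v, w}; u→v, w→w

The schema corresponds to a generalized confluence (Geach) condition: ∀x ∃w (xR²w ∧ xR²w).
(a): holds.
(b): fails — at c but no w with cR²w and cR²w.
(c): fails — at m but no w with mR²w and mR²w.
(d): holds.
(e): fails — at u but no t with uR²t and uR²t.

(a), (d)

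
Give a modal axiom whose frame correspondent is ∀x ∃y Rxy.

□q → ◇q

A defining formula is □q → ◇q (the D axiom).
Suppose □q→◇q is valid. At any x set V(q)=W. Then □q at x, so ◇q at x, so x has a successor.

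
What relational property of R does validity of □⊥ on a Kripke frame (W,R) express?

□⊥ is valid iff no world has any successor (otherwise □⊥ fails at any world with one).

emptiness of R: ∀x ∀y ¬Rxy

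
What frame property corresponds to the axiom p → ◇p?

Reflexivity

Replacing p by ¬p and contraposing gives the equivalent schema □p → p.
Suppose □p→p is valid. At any x set V(p)={w : Rxw}. Then □p holds at x, so p holds at x, i.e. Rxx.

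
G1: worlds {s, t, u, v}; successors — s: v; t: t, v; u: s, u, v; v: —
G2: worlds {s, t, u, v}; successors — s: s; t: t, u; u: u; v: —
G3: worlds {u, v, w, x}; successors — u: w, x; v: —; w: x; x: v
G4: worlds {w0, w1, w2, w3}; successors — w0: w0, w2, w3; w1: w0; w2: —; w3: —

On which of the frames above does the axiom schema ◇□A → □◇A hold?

G2

The schema corresponds to convergence: ∀x ∀y ∀z (Rxy ∧ Rxz → ∃w (Ryw ∧ Rzw)).
G1: fails — Rsv and Rsv but v and v have no common successor.
G2: condition met.
G3: fails — Ruw and Rux but w and x have no common successor.
G4: fails — Rw0w2 and Rw0w2 but w2 and w2 have no common successor.
Valid on: G2.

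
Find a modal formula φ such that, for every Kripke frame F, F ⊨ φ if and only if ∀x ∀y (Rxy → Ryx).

This is symmetry; the standard corresponding axiom is B: p → □◇p.
Suppose p→□◇p is valid. Take Rxy and set V(p)={x}. Then p at x, so □◇p at x, so ◇p at y, so some z with Ryz has p; z=x, i.e. Ryx.

p → □◇p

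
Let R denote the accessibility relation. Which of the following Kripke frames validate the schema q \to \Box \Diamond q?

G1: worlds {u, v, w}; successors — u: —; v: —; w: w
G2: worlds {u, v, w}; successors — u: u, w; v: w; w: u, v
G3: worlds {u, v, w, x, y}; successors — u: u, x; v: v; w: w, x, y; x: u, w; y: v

G1, G2

Frame correspondent (Sahlqvist): \forall x \forall y (Rxy \to Ryx) — i.e. symmetry.
G1: ✓.
G2: ✓.
G3: fails — Rwy but not Ryw.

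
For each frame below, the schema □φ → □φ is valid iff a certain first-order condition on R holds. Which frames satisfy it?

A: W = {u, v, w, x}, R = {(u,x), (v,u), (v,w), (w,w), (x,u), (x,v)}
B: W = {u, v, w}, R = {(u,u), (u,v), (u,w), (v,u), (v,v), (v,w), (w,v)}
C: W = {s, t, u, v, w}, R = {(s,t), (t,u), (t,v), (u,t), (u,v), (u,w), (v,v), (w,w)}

A, B, C

This is the axiom for a generalized confluence (Geach) condition; its first-order frame correspondent is ∀x ∀z (xRz → ∃w (xRw ∧ z = w)).
A: ✓.
B: ✓.
C: ✓.
Valid on: A, B, C.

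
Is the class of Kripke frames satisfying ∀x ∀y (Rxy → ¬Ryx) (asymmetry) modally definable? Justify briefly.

Not modally definable

Modal frame validity is preserved under surjective bounded morphisms.
The 3-cycle (worlds 0,1,2 with 0→1→2→0) is asymmetric. Mapping every world to a single reflexive point • is a surjective bounded morphism, and the reflexive point is not asymmetric (R•• but asymmetry requires ¬R••).
So no modal formula (or set of formulas) defines exactly the asymmetric frames.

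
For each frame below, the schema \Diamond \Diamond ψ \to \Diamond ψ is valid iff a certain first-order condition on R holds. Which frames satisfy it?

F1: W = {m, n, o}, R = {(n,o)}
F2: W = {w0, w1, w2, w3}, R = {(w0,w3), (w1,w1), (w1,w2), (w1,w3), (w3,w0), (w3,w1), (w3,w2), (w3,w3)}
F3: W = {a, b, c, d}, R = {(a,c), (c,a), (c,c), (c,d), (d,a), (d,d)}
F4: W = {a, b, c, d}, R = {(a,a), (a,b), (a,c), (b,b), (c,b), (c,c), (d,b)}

The schema corresponds to transitivity: \forall x \forall y \forall z (Rxy \wedge Ryz \to Rxz).
F1: condition met.
F2: fails — Rw1w3 and Rw3w0 but not Rw1w0.
F3: fails — Rac and Rcd but not Rad.
F4: condition met.
Valid on: F1, F4.

F1, F4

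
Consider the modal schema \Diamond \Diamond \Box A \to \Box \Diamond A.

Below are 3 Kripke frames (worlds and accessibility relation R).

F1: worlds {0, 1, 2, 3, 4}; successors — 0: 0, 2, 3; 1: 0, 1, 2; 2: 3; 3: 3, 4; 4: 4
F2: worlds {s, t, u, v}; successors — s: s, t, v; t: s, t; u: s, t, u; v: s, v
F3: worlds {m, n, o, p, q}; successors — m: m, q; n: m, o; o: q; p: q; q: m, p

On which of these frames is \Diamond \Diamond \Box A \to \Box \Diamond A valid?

Frame correspondent (Sahlqvist): \forall x \forall y \forall z ((x R^2 y \wedge xRz) \to \exists w (yRw \wedge zRw)) — i.e. a generalized confluence (Geach) condition.
F1: fails — 0R²4, 0R0 but no w with 4Rw and 0Rw.
F2: satisfies the condition.
F3: fails — mR²p, mRq but no w with pRw and qRw.

F2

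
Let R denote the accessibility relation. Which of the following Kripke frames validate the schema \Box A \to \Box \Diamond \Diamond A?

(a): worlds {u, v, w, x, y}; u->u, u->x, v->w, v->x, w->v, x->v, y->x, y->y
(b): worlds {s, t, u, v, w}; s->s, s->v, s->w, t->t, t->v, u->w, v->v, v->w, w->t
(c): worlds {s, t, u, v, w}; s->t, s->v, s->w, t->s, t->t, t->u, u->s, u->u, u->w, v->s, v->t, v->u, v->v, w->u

This is the axiom for a generalized confluence (Geach) condition; its first-order frame correspondent is \forall x \forall z (xRz \to \exists w (xRw \wedge z R^2 w)).
(a): holds.
(b): fails — uRw but no w* with uRw* and wR²w*.
(c): holds.
Valid on: (a), (c).

(a), (c)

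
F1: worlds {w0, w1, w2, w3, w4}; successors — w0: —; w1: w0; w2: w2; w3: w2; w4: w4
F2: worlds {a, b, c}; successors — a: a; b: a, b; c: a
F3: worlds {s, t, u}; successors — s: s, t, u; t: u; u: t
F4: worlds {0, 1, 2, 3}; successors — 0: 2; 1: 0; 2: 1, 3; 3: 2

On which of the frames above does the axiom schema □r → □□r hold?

F1, F2

The schema corresponds to transitivity: ∀x ∀y ∀z (Rxy ∧ Ryz → Rxz).
F1: condition met.
F2: condition met.
F3: fails — Rut and Rtu but not Ruu.
F4: fails — R10 and R02 but not R12.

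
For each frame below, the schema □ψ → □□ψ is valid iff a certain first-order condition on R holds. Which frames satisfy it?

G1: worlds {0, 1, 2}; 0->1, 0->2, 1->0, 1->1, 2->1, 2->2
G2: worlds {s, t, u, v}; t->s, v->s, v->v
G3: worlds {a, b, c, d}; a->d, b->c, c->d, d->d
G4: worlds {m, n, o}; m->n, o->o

G2, G4

The schema corresponds to transitivity: ∀x ∀y ∀z (Rxy ∧ Ryz → Rxz).
G1: fails — R10 and R02 but not R12.
G2: condition met.
G3: fails — Rbc and Rcd but not Rbd.
G4: condition met.
Valid on: G2, G4.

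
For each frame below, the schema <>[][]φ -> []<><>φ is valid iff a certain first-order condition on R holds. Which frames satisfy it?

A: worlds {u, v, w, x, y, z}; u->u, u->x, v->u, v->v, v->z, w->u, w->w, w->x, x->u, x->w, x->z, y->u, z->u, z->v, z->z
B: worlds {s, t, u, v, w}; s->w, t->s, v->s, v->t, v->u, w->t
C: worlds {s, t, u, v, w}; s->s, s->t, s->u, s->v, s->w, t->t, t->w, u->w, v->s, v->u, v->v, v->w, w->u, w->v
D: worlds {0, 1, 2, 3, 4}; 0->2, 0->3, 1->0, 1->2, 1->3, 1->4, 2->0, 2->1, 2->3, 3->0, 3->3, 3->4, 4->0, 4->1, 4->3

The schema corresponds to a generalized confluence (Geach) condition: forall x forall y forall z ((xRy & xRz) -> exists w (y R^2 w & z R^2 w)).
A: holds.
B: fails — vRs, vRt but no w* with sR²w* and tR²w*.
C: holds.
D: holds.
Valid on: A, C, D.

A, C, D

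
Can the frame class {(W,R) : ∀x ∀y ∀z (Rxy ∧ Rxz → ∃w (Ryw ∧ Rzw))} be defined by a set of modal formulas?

The condition is convergence. A defining modal formula is ◇□q → □◇q.

Yes, by ◇□q → □◇q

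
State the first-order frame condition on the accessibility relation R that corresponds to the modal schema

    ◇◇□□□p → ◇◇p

This is a Sahlqvist (Geach-type) schema ◇^2□^3p → □^0◇^2p.
Minimal-valuation argument: fix x; take any y with xR^2y and any z with xR^0z. Set V(p) to the set of worlds R-reachable from y in exactly 3 steps. Then □^3p holds at y, so the antecedent holds at x; validity forces ◇^2p at z, giving a w with zR^2w and yR^3w.
First-order correspondent: ∀x ∀y (xR²y → ∃w (yR³w ∧ xR²w)).

∀x ∀y (xR²y → ∃w (yR³w ∧ xR²w))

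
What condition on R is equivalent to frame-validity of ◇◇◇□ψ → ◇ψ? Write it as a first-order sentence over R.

∀x ∀y (xR³y → ∃w (yRw ∧ xRw))

This is a Sahlqvist (Geach-type) schema ◇^3□^1ψ → □^0◇^1ψ.
First-order correspondent: ∀x ∀y (xR³y → ∃w (yRw ∧ xRw)).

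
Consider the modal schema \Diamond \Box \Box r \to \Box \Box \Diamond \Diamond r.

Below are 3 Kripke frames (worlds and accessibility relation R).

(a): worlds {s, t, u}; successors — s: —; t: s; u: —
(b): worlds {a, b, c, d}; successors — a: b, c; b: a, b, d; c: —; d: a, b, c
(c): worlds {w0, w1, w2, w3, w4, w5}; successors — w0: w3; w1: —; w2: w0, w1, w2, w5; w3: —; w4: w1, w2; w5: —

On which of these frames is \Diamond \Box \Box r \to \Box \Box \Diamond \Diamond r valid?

(a)

The schema corresponds to a generalized confluence (Geach) condition: \forall x \forall y \forall z ((xRy \wedge x R^2 z) \to \exists w (y R^2 w \wedge z R^2 w)).
(a): ✓.
(b): fails — aRc, aR²a but no w with cR²w and aR²w.
(c): fails — w2Rw0, w2R²w0 but no w with w0R²w and w0R²w.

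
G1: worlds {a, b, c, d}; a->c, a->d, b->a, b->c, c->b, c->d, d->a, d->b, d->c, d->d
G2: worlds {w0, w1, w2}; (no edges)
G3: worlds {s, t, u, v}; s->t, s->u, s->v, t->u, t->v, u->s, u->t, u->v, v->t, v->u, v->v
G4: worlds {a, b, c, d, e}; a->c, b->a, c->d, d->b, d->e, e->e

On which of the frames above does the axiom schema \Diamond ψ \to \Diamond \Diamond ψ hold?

The schema corresponds to a generalized confluence (Geach) condition: \forall x \forall y (xRy \to \exists w (y = w \wedge x R^2 w)).
G1: fails — bRa but no w with a=w and bR²w.
G2: satisfies the condition.
G3: fails — uRs but no w with s=w and uR²w.
G4: fails — aRc but no w with c=w and aR²w.
Valid on: G2.

G2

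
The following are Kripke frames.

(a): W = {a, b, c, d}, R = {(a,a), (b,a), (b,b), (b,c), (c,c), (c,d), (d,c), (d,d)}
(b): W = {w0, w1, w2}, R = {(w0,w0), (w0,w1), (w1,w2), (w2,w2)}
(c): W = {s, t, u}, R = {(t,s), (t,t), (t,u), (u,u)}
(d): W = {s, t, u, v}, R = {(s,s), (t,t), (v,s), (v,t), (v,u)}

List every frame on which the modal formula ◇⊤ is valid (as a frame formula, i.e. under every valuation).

(a), (b)

This is the axiom for seriality; its first-order frame correspondent is ∀x ∃y Rxy.
(a): holds.
(b): holds.
(c): fails — world s has no successor.
(d): fails — world u has no successor.
Valid on: (a), (b).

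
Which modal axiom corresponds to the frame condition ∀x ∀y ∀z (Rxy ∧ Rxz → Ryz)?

◇p → □◇p

This is the Euclidean property; the standard corresponding axiom is 5: ◇p → □◇p.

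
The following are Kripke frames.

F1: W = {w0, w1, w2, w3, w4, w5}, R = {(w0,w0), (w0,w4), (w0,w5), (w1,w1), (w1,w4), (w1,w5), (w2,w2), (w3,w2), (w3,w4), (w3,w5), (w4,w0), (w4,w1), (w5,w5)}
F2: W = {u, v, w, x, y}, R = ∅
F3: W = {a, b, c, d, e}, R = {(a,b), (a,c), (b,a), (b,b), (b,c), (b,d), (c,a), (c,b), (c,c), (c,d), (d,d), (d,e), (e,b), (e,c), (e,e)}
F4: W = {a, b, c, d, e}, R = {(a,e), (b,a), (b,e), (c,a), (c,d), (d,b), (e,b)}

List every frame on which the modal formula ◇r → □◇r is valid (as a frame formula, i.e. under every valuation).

This is the axiom for the Euclidean property; its first-order frame correspondent is ∀x ∀y ∀z (Rxy ∧ Rxz → Ryz).
F1: fails — Rw0w4 and Rw0w4 but not Rw4w4.
F2: condition met.
F3: fails — Rba and Rba but not Raa.
F4: fails — Rae and Rae but not Ree.

F2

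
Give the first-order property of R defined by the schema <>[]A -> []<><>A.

forall x forall y forall z ((xRy & xRz) -> exists w (yRw & z R^2 w))

This is a Sahlqvist (Geach-type) schema ◇^1□^1A → □^1◇^2A.
Minimal-valuation argument: fix x; take any y with xR^1y and any z with xR^1z. Set V(A) to the set of worlds R-reachable from y in exactly 1 step. Then □^1A holds at y, so the antecedent holds at x; validity forces ◇^2A at z, giving a w with zR^2w and yR^1w.
First-order correspondent: forall x forall y forall z ((xRy & xRz) -> exists w (yRw & z R^2 w)).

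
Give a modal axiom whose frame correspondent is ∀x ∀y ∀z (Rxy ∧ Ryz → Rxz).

A defining formula is □r → □□r (the 4 axiom).
Suppose □r→□□r is valid. Take Rxy, Ryz and set V(r)={w : Rxw}. Then □r at x, so □□r at x, so □r at y, so r at z, i.e. Rxz.

□r → □□r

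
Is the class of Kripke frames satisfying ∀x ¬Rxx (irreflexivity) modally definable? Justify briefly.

If a class were modally definable it would be closed under surjective bounded morphisms (Goldblatt–Thomason).
The 4-cycle (worlds s,t,u,v with s→t→u→v→s) is irreflexive, and the map sending every world to a single reflexive point • is a surjective bounded morphism (forth: every edge maps to (•,•); back: every world has a successor). So any modal formula valid on the 4-cycle is also valid on the reflexive point, which is not irreflexive.
Hence irreflexivity is not modally definable.

No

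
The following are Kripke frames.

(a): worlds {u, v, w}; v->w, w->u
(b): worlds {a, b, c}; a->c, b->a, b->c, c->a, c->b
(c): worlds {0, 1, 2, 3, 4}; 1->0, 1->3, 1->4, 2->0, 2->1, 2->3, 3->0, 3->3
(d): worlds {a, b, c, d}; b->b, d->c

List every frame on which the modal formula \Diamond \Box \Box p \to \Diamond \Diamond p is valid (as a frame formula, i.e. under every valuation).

(b)

The schema corresponds to a generalized confluence (Geach) condition: \forall x \forall y (xRy \to \exists w (y R^2 w \wedge x R^2 w)).
(a): fails — vRw but no t with wR²t and vR²t.
(b): holds.
(c): fails — 1R0 but no w with 0R²w and 1R²w.
(d): fails — dRc but no w with cR²w and dR²w.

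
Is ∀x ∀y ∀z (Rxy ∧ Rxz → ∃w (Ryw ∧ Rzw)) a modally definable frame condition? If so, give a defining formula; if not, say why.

Yes, by ◇□q → □◇q

Yes: it is convergence, defined by the .2 schema ◇□q → □◇q.
Suppose ◇□q→□◇q is valid. Take Rxy, Rxz and set V(q)={w : Ryw}. Then □q at y so ◇□q at x, so □◇q at x, so ◇q at z, giving w with Rzw and Ryw.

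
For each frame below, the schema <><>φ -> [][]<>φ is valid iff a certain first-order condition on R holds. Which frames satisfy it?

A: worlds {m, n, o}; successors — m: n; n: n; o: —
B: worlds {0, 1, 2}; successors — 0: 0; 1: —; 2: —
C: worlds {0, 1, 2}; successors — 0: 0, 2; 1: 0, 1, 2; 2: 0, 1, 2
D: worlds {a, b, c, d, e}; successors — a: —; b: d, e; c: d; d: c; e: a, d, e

The schema corresponds to a generalized confluence (Geach) condition: forall x forall y forall z ((x R^2 y & x R^2 z) -> exists w (y = w & zRw)).
A: holds.
B: holds.
C: fails — 0R²1, 0R²0 but no w with 1=w and 0Rw.
D: fails — bR²a, bR²a but no w with a=w and aRw.

A, B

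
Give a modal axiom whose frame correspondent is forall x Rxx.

This is reflexivity; the standard corresponding axiom is T: □ψ → ψ.
Suppose □ψ→ψ is valid. At any x set V(ψ)={w : Rxw}. Then □ψ holds at x, so ψ holds at x, i.e. Rxx.

□ψ → ψ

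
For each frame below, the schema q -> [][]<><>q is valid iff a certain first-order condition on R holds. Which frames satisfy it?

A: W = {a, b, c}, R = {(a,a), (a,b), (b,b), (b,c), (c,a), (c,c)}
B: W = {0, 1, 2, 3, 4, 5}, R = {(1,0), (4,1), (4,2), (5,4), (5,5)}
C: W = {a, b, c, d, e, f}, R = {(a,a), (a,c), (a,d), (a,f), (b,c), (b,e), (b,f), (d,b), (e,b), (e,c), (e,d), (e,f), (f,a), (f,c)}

A

The schema corresponds to a generalized confluence (Geach) condition: forall x forall z (x R^2 z -> exists w (x = w & z R^2 w)).
A: ✓.
B: fails — 4R²0 but no w with 4=w and 0R²w.
C: fails — aR²c but no w with a=w and cR²w.
Valid on: A.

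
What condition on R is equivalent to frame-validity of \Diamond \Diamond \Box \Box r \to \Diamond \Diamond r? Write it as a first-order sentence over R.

\forall x \forall y (x R^2 y \to \exists w (y R^2 w \wedge x R^2 w))

This is a Sahlqvist (Geach-type) schema ◇^2□^2r → □^0◇^2r.
First-order correspondent: \forall x \forall y (x R^2 y \to \exists w (y R^2 w \wedge x R^2 w)).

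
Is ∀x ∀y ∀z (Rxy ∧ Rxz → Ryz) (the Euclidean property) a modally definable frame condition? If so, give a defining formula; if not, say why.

Yes: it is the Euclidean property, defined by the 5 schema ◇p → □◇p.
Suppose ◇p→□◇p is valid. Take Rxy, Rxz and set V(p)={y}. Then ◇p at x, so □◇p at x, so ◇p at z, so some w with Rzw has p; w=y, i.e. Rzy. By symmetry of the argument, Ryz.

Yes, by ◇p → □◇p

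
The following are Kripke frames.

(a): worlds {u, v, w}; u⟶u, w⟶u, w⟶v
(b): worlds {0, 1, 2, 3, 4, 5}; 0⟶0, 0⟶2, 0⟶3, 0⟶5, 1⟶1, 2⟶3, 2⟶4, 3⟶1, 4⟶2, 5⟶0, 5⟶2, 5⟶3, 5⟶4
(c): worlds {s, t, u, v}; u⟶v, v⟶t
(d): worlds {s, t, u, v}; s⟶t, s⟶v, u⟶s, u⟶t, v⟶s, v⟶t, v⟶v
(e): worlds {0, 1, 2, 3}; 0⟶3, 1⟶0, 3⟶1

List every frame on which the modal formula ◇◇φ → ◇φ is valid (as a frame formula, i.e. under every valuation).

(a)

Frame correspondent (Sahlqvist): ∀x ∀y ∀z (Rxy ∧ Ryz → Rxz) — i.e. transitivity.
(a): condition met.
(b): fails — R02 and R24 but not R04.
(c): fails — Ruv and Rvt but not Rut.
(d): fails — Rus and Rsv but not Ruv.
(e): fails — R10 and R03 but not R13.
Valid on: (a).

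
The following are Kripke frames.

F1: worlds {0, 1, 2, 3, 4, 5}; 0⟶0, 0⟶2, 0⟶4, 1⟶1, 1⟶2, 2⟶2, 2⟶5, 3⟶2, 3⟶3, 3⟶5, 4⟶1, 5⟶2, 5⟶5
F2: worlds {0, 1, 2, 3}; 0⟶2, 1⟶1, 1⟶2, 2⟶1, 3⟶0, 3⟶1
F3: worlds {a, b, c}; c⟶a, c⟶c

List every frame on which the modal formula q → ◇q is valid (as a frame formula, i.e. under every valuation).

Frame correspondent (Sahlqvist): ∀x Rxx — i.e. reflexivity.
F1: fails — world 4 does not see itself.
F2: fails — world 0 does not see itself.
F3: fails — world a does not see itself.
Valid on no frame.

none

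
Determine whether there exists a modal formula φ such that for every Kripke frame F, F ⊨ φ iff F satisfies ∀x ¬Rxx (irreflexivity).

Any modally definable frame class is closed under surjective bounded morphisms.
The 3-cycle (worlds 0,1,2 with 0→1→2→0) is irreflexive, and the map sending every world to a single reflexive point • is a surjective bounded morphism (forth: every edge maps to (•,•); back: every world has a successor). So any modal formula valid on the 3-cycle is also valid on the reflexive point, which is not irreflexive.
Hence irreflexivity is not modally definable.

Not modally definable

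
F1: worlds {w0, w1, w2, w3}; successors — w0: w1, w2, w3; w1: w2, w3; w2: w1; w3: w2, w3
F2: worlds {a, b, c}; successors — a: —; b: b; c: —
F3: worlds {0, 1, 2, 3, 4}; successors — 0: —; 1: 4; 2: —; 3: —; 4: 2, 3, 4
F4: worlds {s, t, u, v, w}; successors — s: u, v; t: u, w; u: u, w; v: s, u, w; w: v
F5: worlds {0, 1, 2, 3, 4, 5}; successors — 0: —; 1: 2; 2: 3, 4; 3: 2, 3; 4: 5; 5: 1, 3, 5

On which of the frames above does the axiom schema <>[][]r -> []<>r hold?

Frame correspondent (Sahlqvist): forall x forall y forall z ((xRy & xRz) -> exists w (y R^2 w & zRw)) — i.e. a generalized confluence (Geach) condition.
F1: fails — w0Rw2, w0Rw2 but no w with w2R²w and w2Rw.
F2: condition met.
F3: fails — 4R2, 4R2 but no w with 2R²w and 2Rw.
F4: fails — tRw, tRw but no w* with wR²w* and wRw*.
F5: fails — 2R3, 2R4 but no w with 3R²w and 4Rw.

F2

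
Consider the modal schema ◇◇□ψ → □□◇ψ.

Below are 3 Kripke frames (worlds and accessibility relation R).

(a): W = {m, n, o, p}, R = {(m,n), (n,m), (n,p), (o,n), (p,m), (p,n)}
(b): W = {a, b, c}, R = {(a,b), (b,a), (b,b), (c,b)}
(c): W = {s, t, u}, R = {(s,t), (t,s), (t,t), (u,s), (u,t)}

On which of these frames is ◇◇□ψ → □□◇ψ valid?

(b), (c)

Frame correspondent (Sahlqvist): ∀x ∀y ∀z ((xR²y ∧ xR²z) → ∃w (yRw ∧ zRw)) — i.e. a generalized confluence (Geach) condition.
(a): fails — nR²m, nR²n but no w with mRw and nRw.
(b): satisfies the condition.
(c): satisfies the condition.
Valid on: (b), (c).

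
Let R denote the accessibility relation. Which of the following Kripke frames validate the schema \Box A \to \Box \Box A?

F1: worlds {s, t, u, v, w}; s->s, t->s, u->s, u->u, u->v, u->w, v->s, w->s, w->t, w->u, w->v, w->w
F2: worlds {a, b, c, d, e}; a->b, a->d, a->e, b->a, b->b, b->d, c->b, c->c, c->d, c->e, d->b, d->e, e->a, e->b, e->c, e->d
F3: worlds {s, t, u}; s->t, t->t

F3

Frame correspondent (Sahlqvist): \forall x \forall y \forall z (Rxy \wedge Ryz \to Rxz) — i.e. transitivity.
F1: fails — Ruw and Rwt but not Rut.
F2: fails — Rea and Rae but not Ree.
F3: satisfies the condition.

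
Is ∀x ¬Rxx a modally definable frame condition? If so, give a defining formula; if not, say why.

No

If a class were modally definable it would be closed under surjective bounded morphisms (Goldblatt–Thomason).
The 4-cycle (worlds 0,1,2,3 with 0→1→2→3→0) is irreflexive, and the map sending every world to a single reflexive point • is a surjective bounded morphism (forth: every edge maps to (•,•); back: every world has a successor). So any modal formula valid on the 4-cycle is also valid on the reflexive point, which is not irreflexive.
So the class is not modally definable.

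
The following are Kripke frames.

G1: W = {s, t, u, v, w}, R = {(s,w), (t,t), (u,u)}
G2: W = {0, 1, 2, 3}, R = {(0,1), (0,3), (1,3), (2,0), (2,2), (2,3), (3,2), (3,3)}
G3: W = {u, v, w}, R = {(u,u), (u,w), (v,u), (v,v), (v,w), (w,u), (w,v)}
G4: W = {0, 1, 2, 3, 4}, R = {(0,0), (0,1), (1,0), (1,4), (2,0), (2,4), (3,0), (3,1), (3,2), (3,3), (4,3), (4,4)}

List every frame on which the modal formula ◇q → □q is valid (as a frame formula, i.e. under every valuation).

Frame correspondent (Sahlqvist): ∀x ∀y ∀z (Rxy ∧ Rxz → y = z) — i.e. partial functionality.
G1: holds.
G2: fails — 0 sees both 1 and 3.
G3: fails — u sees both u and w.
G4: fails — 0 sees both 0 and 1.
Valid on: G1.

G1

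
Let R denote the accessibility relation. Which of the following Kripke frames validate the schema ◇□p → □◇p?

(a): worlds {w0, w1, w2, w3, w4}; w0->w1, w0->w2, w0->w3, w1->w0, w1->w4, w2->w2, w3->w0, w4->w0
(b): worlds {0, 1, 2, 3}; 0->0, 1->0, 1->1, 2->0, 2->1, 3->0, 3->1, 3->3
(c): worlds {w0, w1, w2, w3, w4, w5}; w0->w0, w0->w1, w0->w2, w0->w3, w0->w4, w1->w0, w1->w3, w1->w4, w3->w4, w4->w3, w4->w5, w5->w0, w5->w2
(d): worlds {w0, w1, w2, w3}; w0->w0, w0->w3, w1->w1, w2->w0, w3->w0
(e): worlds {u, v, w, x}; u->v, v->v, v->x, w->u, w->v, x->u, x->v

(b), (d), (e)

Frame correspondent (Sahlqvist): ∀x ∀y ∀z (Rxy ∧ Rxz → ∃w (Ryw ∧ Rzw)) — i.e. convergence.
(a): fails — Rw0w1 and Rw0w2 but w1 and w2 have no common successor.
(b): condition met.
(c): fails — Rw0w4 and Rw0w2 but w4 and w2 have no common successor.
(d): condition met.
(e): condition met.
Valid on: (b), (d), (e).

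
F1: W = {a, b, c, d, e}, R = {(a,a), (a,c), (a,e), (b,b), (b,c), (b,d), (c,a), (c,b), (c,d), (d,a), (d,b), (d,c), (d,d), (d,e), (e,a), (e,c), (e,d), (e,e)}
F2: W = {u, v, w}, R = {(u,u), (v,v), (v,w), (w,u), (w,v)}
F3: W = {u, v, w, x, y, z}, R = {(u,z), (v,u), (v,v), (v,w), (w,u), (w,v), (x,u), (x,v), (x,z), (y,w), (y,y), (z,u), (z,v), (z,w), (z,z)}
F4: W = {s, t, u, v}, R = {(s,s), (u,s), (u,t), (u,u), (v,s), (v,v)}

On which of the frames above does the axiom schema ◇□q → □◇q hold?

Frame correspondent (Sahlqvist): ∀x ∀y ∀z (Rxy ∧ Rxz → ∃w (Ryw ∧ Rzw)) — i.e. convergence.
F1: holds.
F2: fails — Rwu and Rwv but u and v have no common successor.
F3: fails — Rvv and Rvu but v and u have no common successor.
F4: fails — Rut and Rut but t and t have no common successor.

F1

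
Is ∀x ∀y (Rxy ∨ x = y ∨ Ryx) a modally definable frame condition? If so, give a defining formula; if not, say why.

No — not modally definable

Modal frame validity is preserved under disjoint unions.
Take 3 disjoint single-world reflexive frames: each is trivially connected, but their disjoint union has 3 worlds with no edge between distinct components, so it is not connected.
Hence connectedness of R is not modally definable.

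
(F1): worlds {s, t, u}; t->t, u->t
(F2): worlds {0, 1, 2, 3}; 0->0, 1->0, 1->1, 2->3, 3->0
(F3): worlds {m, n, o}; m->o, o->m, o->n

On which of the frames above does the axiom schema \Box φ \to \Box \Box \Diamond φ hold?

(F1)

This is the axiom for a generalized confluence (Geach) condition; its first-order frame correspondent is \forall x \forall z (x R^2 z \to \exists w (xRw \wedge zRw)).
(F1): holds.
(F2): fails — 2R²0 but no w with 2Rw and 0Rw.
(F3): fails — mR²n but no w with mRw and nRw.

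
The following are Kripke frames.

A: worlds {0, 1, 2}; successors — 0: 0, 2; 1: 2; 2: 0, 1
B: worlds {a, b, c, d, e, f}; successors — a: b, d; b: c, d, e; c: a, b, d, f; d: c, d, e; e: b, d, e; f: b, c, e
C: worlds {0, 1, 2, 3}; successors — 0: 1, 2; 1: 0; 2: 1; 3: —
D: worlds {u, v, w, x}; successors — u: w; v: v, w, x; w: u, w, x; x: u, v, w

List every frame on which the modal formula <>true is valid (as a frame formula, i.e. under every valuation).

The schema corresponds to seriality: forall x exists y Rxy.
A: condition met.
B: condition met.
C: fails — world 3 has no successor.
D: condition met.
Valid on: A, B, D.

A, B, D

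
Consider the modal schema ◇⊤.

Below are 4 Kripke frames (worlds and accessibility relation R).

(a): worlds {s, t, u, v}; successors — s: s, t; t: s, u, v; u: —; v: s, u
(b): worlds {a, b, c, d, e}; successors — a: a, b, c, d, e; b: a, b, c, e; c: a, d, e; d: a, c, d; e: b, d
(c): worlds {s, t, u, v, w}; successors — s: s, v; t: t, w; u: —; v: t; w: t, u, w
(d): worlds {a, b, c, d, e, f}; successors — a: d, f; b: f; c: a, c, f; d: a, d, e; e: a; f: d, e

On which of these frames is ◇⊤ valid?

This is the axiom for seriality; its first-order frame correspondent is ∀x ∃y Rxy.
(a): fails — world u has no successor.
(b): condition met.
(c): fails — world u has no successor.
(d): condition met.

(b), (d)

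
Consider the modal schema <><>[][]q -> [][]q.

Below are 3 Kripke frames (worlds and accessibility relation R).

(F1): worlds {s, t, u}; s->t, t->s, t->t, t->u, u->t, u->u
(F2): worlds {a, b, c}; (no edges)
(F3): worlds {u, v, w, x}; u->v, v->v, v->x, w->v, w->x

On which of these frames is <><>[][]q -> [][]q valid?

The schema corresponds to a generalized confluence (Geach) condition: forall x forall y forall z ((x R^2 y & x R^2 z) -> exists w (y R^2 w & z = w)).
(F1): condition met.
(F2): condition met.
(F3): fails — uR²x, uR²v but no t with xR²t and v=t.

(F1), (F2)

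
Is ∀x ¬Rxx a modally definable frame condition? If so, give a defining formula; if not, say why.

Any modally definable frame class is closed under surjective bounded morphisms.
The 5-cycle (worlds s,t,u,v,w with s→t→u→v→w→s) is irreflexive, and the map sending every world to a single reflexive point • is a surjective bounded morphism (forth: every edge maps to (•,•); back: every world has a successor). So any modal formula valid on the 5-cycle is also valid on the reflexive point, which is not irreflexive.
So the class is not modally definable.

No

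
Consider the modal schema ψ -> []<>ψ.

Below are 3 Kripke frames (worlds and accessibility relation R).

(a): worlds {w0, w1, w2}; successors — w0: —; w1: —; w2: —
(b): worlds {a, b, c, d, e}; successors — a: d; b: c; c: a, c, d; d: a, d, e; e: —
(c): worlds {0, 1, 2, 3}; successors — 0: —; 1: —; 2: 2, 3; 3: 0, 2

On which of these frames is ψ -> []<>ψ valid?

This is the axiom for symmetry; its first-order frame correspondent is forall x forall y (Rxy -> Ryx).
(a): ✓.
(b): fails — Rbc but not Rcb.
(c): fails — R30 but not R03.

(a)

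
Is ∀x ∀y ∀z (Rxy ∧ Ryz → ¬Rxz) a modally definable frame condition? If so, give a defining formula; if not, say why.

Modal frame validity is preserved under surjective bounded morphisms.
The 3-cycle (worlds s,t,u with s→t→u→s) is intransitive. Mapping every world to a single reflexive point • is a surjective bounded morphism; the reflexive point is not intransitive (R••∧R•• but R••).
So the class is not modally definable.

Not modally definable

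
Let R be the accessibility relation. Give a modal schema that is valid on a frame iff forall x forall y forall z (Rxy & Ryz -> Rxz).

This is transitivity; the standard corresponding axiom is 4: □ψ → □□ψ.
Suppose □ψ→□□ψ is valid. Take Rxy, Ryz and set V(ψ)={w : Rxw}. Then □ψ at x, so □□ψ at x, so □ψ at y, so ψ at z, i.e. Rxz.

□ψ → □□ψ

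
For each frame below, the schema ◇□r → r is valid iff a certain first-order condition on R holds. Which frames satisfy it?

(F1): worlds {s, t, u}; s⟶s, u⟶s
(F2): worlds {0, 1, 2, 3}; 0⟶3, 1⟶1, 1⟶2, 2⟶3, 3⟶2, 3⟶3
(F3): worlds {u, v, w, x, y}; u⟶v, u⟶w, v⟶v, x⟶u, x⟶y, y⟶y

none

The schema corresponds to symmetry: ∀x ∀y (Rxy → Ryx).
(F1): fails — Rus but not Rsu.
(F2): fails — R12 but not R21.
(F3): fails — Ruv but not Rvu.
Valid on no frame.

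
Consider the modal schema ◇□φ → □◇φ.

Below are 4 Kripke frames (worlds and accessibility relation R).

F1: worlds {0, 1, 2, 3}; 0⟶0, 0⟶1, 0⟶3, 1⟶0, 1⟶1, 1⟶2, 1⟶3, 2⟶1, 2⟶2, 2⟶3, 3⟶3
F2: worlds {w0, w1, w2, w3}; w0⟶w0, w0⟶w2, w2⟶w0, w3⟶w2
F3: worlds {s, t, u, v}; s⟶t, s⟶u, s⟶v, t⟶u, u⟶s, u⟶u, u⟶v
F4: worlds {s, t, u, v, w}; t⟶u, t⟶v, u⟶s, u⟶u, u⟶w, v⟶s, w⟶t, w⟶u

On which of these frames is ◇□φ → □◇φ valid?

This is the axiom for convergence; its first-order frame correspondent is ∀x ∀y ∀z (Rxy ∧ Rxz → ∃w (Ryw ∧ Rzw)).
F1: holds.
F2: holds.
F3: fails — Rsv and Rsv but v and v have no common successor.
F4: fails — Ruw and Rus but w and s have no common successor.
Valid on: F1, F2.

F1, F2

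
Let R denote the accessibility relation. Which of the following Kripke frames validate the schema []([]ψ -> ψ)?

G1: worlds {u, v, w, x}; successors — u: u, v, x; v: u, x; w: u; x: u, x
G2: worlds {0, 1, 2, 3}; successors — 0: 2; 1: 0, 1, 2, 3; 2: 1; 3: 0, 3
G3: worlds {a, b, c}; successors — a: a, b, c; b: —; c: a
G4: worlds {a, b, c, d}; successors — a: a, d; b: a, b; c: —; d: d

Frame correspondent (Sahlqvist): forall x forall y (Rxy -> Ryy) — i.e. shift-reflexivity.
G1: fails — Ruv but not Rvv.
G2: fails — R10 but not R00.
G3: fails — Rac but not Rcc.
G4: condition met.
Valid on: G4.

G4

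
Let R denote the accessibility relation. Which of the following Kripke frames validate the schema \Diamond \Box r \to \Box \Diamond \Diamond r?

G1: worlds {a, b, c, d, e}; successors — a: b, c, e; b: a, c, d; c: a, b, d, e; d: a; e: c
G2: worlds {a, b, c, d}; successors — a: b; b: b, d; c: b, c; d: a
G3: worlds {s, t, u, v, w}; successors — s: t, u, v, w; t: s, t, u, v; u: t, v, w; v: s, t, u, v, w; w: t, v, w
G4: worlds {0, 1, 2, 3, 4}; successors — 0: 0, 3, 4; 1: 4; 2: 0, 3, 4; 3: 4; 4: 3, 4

This is the axiom for a generalized confluence (Geach) condition; its first-order frame correspondent is \forall x \forall y \forall z ((xRy \wedge xRz) \to \exists w (yRw \wedge z R^2 w)).
G1: fails — aRe, aRe but no w with eRw and eR²w.
G2: fails — bRd, bRd but no w with dRw and dR²w.
G3: ✓.
G4: ✓.

G3, G4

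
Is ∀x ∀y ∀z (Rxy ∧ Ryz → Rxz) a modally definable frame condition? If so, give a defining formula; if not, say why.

Definable; □q → □□q defines it

This is a Sahlqvist condition; the 4 axiom □q → □□q defines it.
Suppose □q→□□q is valid. Take Rxy, Ryz and set V(q)={w : Rxw}. Then □q at x, so □□q at x, so □q at y, so q at z, i.e. Rxz.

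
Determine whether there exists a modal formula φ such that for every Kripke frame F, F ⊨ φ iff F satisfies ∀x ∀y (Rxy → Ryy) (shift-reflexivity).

Yes — defined by □(□p → p)

Yes: it is shift-reflexivity, defined by the T□ schema □(□p → p).
Suppose □(□p→p) is valid. Take Rxy and set V(p)={w : Ryw}. Then at y, □p holds; since □(□p→p) at x, □p→p at y, so p at y, i.e. Ryy.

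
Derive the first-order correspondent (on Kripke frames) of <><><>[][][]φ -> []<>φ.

This is a Sahlqvist (Geach-type) schema ◇^3□^3φ → □^1◇^1φ.
Minimal-valuation argument: fix x; take any y with xR^3y and any z with xR^1z. Set V(φ) to the set of worlds R-reachable from y in exactly 3 steps. Then □^3φ holds at y, so the antecedent holds at x; validity forces ◇^1φ at z, giving a w with zR^1w and yR^3w.
First-order correspondent: forall x forall y forall z ((x R^3 y & xRz) -> exists w (y R^3 w & zRw)).

forall x forall y forall z ((x R^3 y & xRz) -> exists w (y R^3 w & zRw))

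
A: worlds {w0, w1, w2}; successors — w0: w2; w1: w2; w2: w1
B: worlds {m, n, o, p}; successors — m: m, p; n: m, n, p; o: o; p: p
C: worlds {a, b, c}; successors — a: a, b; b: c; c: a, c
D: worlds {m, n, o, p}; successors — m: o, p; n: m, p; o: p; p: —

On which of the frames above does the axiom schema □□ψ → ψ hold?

The schema corresponds to a generalized confluence (Geach) condition: ∀x ∃w (xR²w ∧ x = w).
A: fails — at w0 but no w with w0R²w and w0=w.
B: holds.
C: fails — at b but no w with bR²w and b=w.
D: fails — at m but no w with mR²w and m=w.

B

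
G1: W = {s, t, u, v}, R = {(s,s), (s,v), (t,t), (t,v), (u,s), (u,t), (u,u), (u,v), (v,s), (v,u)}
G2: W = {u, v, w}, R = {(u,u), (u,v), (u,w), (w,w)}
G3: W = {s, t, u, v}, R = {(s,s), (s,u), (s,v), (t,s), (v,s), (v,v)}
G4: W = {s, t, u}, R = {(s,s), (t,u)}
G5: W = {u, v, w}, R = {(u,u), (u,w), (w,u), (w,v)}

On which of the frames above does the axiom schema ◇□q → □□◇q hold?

G4

Frame correspondent (Sahlqvist): ∀x ∀y ∀z ((xRy ∧ xR²z) → ∃w (yRw ∧ zRw)) — i.e. a generalized confluence (Geach) condition.
G1: fails — tRt, tR²v but no w with tRw and vRw.
G2: fails — uRu, uR²v but no t with uRt and vRt.
G3: fails — sRs, sR²u but no w with sRw and uRw.
G4: satisfies the condition.
G5: fails — uRu, uR²v but no t with uRt and vRt.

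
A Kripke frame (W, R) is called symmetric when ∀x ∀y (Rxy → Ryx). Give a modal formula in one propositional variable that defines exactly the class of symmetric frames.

q → □◇q

A defining formula is q → □◇q (the B axiom).
Suppose q→□◇q is valid. Take Rxy and set V(q)={x}. Then q at x, so □◇q at x, so ◇q at y, so some z with Ryz has q; z=x, i.e. Ryx.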